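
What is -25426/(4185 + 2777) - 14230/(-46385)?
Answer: -108031575/32293237 ≈ -3.3453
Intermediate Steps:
-25426/(4185 + 2777) - 14230/(-46385) = -25426/6962 - 14230*(-1/46385) = -25426*1/6962 + 2846/9277 = -12713/3481 + 2846/9277 = -108031575/32293237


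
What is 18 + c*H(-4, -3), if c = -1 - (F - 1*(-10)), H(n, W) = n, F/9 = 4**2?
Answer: 638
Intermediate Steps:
F = 144 (F = 9*4**2 = 9*16 = 144)
c = -155 (c = -1 - (144 - 1*(-10)) = -1 - (144 + 10) = -1 - 1*154 = -1 - 154 = -155)
18 + c*H(-4, -3) = 18 - 155*(-4) = 18 + 620 = 638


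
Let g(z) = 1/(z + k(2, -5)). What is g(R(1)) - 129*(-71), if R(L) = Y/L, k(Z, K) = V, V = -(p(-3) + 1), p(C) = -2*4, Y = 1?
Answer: 73273/8 ≈ 9159.1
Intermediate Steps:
p(C) = -8
V = 7 (V = -(-8 + 1) = -1*(-7) = 7)
k(Z, K) = 7
R(L) = 1/L
g(z) = 1/(7 + z) (g(z) = 1/(z + 7) = 1/(7 + z))
g(R(1)) - 129*(-71) = 1/(7 + 1/1) - 129*(-71) = 1/(7 + 1) + 9159 = 1/8 + 9159 = ⅛ + 9159 = 73273/8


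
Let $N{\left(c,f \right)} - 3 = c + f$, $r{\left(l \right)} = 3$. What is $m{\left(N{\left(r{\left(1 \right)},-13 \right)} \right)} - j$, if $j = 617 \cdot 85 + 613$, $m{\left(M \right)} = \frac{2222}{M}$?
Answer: $- \frac{373628}{7} \approx -53375.0$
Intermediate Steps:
$N{\left(c,f \right)} = 3 + c + f$ ($N{\left(c,f \right)} = 3 + \left(c + f\right) = 3 + c + f$)
$j = 53058$ ($j = 52445 + 613 = 53058$)
$m{\left(N{\left(r{\left(1 \right)},-13 \right)} \right)} - j = \frac{2222}{3 + 3 - 13} - 53058 = \frac{2222}{-7} - 53058 = 2222 \left(- \frac{1}{7}\right) - 53058 = - \frac{2222}{7} - 53058 = - \frac{373628}{7}$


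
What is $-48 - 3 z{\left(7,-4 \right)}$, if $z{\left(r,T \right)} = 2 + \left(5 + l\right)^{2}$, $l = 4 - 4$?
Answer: $-129$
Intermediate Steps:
$l = 0$
$z{\left(r,T \right)} = 27$ ($z{\left(r,T \right)} = 2 + \left(5 + 0\right)^{2} = 2 + 5^{2} = 2 + 25 = 27$)
$-48 - 3 z{\left(7,-4 \right)} = -48 - 81 = -129$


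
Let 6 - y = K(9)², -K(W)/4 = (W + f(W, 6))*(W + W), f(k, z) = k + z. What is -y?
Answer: 2985978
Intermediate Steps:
K(W) = -8*W*(6 + 2*W) (K(W) = -4*(W + (W + 6))*(W + W) = -4*(W + (6 + W))*2*W = -4*(6 + 2*W)*2*W = -8*W*(6 + 2*W))
y = -2985978 (y = 6 - (-16*9*(3 + 9))² = 6 - (-16*9*12)² = 6 - 1*(-1728)² = 6 - 1*2985984 = 6 - 2985984 = -2985978)
-y = -1*(-2985978) = 2985978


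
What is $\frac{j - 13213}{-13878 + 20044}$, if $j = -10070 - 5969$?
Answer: $- \frac{14626}{3083} \approx -4.7441$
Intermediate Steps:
$j = -16039$ ($j = -10070 - 5969 = -16039$)
$\frac{j - 13213}{-13878 + 20044} = \frac{-16039 - 13213}{-13878 + 20044} = - \frac{29252}{6166} = \left(-29252\right) \frac{1}{6166} = - \frac{14626}{3083}$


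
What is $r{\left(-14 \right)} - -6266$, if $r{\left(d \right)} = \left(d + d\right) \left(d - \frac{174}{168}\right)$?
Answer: $6687$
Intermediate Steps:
$r{\left(d \right)} = 2 d \left(- \frac{29}{28} + d\right)$ ($r{\left(d \right)} = 2 d \left(d - \frac{29}{28}\right) = 2 d \left(- \frac{29}{28} + d\right)$)
$r{\left(-14 \right)} - -6266 = \frac{1}{14} \left(-14\right) \left(-29 + 28 \left(-14\right)\right) - -6266 = \frac{1}{14} \left(-14\right) \left(-29 - 392\right) + 6266 = \frac{1}{14} \left(-14\right) \left(-421\right) + 6266 = 421 + 6266 = 6687$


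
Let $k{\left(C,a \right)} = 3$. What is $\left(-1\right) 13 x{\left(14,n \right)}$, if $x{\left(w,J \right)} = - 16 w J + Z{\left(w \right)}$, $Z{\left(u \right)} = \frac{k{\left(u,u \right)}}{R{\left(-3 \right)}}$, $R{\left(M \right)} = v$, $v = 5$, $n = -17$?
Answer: $- \frac{247559}{5} \approx -49512.0$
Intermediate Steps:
$R{\left(M \right)} = 5$
$Z{\left(u \right)} = \frac{3}{5}$
$x{\left(w,J \right)} = \frac{3}{5} - 16 J w$ ($x{\left(w,J \right)} = - 16 w J + \frac{3}{5} = - 16 J w + \frac{3}{5} = \frac{3}{5} - 16 J w$)
$\left(-1\right) 13 x{\left(14,n \right)} = \left(-1\right) 13 \left(\frac{3}{5} - \left(-272\right) 14\right) = - 13 \left(\frac{3}{5} + 3808\right) = \left(-13\right) \frac{19043}{5} = - \frac{247559}{5}$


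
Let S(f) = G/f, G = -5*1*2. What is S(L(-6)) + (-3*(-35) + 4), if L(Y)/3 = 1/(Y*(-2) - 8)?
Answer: 287/3 ≈ 95.667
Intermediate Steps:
G = -10 (G = -5*2 = -10)
L(Y) = 3/(-8 - 2*Y) (L(Y) = 3/(Y*(-2) - 8) = 3/(-2*Y - 8) = 3/(-8 - 2*Y))
S(f) = -10/f
S(L(-6)) + (-3*(-35) + 4) = -10/((-3/(8 + 2*(-6)))) + (-3*(-35) + 4) = -10/((-3/(8 - 12))) + (105 + 4) = -10/((-3/(-4))) + 109 = -10/((-3*(-1/4))) + 109 = -10/3/4 + 109 = -10*4/3 + 109 = -40/3 + 109 = 287/3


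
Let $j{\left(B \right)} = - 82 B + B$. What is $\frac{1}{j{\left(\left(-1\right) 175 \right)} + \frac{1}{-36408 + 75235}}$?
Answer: $\frac{38827}{550372726} \approx 7.0547 \cdot 10^{-5}$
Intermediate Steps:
$j{\left(B \right)} = - 81 B$
$\frac{1}{j{\left(\left(-1\right) 175 \right)} + \frac{1}{-36408 + 75235}} = \frac{1}{- 81 \left(\left(-1\right) 175\right) + \frac{1}{-36408 + 75235}} = \frac{1}{\left(-81\right) \left(-175\right) + \frac{1}{38827}} = \frac{1}{14175 + \frac{1}{38827}} = \frac{1}{\frac{550372726}{38827}} = \frac{38827}{550372726}$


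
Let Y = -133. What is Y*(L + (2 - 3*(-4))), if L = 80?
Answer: -12502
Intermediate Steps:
Y*(L + (2 - 3*(-4))) = -133*(80 + (2 - 3*(-4))) = -133*(80 + (2 + 12)) = -133*(80 + 14) = -133*94 = -12502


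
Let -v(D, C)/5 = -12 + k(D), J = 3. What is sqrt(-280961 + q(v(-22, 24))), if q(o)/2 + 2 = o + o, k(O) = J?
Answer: I*sqrt(280785) ≈ 529.89*I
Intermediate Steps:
k(O) = 3
v(D, C) = 45 (v(D, C) = -5*(-12 + 3) = -5*(-9) = 45)
q(o) = -4 + 4*o (q(o) = -4 + 2*(o + o) = -4 + 2*(2*o) = -4 + 4*o)
sqrt(-280961 + q(v(-22, 24))) = sqrt(-280961 + (-4 + 4*45)) = sqrt(-280961 + (-4 + 180)) = sqrt(-280961 + 176) = sqrt(-280785) = I*sqrt(280785)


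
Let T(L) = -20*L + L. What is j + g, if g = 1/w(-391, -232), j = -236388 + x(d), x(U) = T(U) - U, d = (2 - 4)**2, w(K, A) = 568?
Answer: -134313823/568 ≈ -2.3647e+5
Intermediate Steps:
T(L) = -19*L
d = 4 (d = (-2)**2 = 4)
x(U) = -20*U (x(U) = -19*U - U = -20*U)
j = -236468 (j = -236388 - 20*4 = -236388 - 80 = -236468)
g = 1/568 ≈ 0.0017606
j + g = -236468 + 1/568 = -134313823/568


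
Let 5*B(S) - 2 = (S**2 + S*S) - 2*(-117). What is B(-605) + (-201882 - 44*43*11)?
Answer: -381184/5 ≈ -76237.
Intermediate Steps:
B(S) = 236/5 + 2*S**2/5 (B(S) = 2/5 + ((S**2 + S*S) - 2*(-117))/5 = 2/5 + ((S**2 + S**2) + 234)/5 = 2/5 + (2*S**2 + 234)/5 = 2/5 + (234 + 2*S**2)/5 = 2/5 + (234/5 + 2*S**2/5) = 236/5 + 2*S**2/5)
B(-605) + (-201882 - 44*43*11) = (236/5 + (2/5)*(-605)**2) + (-201882 - 44*43*11) = (236/5 + (2/5)*366025) + (-201882 - 1892*11) = (236/5 + 146410) + (-201882 - 1*20812) = 732286/5 + (-201882 - 20812) = 732286/5 - 222694 = -381184/5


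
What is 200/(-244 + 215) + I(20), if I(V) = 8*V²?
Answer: 92600/29 ≈ 3193.1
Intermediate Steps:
200/(-244 + 215) + I(20) = 200/(-244 + 215) + 8*20² = 200/(-29) + 8*400 = 200*(-1/29) + 3200 = -200/29 + 3200 = 92600/29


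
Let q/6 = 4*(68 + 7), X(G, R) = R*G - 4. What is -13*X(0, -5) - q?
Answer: -1748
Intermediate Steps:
X(G, R) = -4 + G*R (X(G, R) = G*R - 4 = -4 + G*R)
q = 1800 (q = 6*(4*(68 + 7)) = 6*(4*75) = 6*300 = 1800)
-13*X(0, -5) - q = -13*(-4 + 0*(-5)) - 1*1800 = -13*(-4 + 0) - 1800 = -13*(-4) - 1800 = 52 - 1800 = -1748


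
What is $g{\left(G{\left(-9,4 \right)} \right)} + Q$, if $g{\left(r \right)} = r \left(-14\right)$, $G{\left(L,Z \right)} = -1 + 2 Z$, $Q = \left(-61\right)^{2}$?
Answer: $3623$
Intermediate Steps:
$Q = 3721$
$g{\left(r \right)} = - 14 r$
$g{\left(G{\left(-9,4 \right)} \right)} + Q = - 14 \left(-1 + 2 \cdot 4\right) + 3721 = - 14 \left(-1 + 8\right) + 3721 = \left(-14\right) 7 + 3721 = -98 + 3721 = 3623$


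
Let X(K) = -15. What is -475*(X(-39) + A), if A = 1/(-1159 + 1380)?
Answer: 1574150/221 ≈ 7122.9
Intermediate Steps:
A = 1/221 ≈ 0.0045249
-475*(X(-39) + A) = -475*(-15 + 1/221) = -475*(-3314/221) = 1574150/221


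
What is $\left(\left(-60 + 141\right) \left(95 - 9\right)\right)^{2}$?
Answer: $48525156$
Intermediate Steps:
$\left(\left(-60 + 141\right) \left(95 - 9\right)\right)^{2} = \left(81 \cdot 86\right)^{2} = 6966^{2} = 48525156$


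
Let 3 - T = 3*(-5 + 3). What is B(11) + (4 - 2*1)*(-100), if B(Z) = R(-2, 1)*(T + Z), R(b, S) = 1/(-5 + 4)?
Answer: -220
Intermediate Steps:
T = 9 (T = 3 - 3*(-5 + 3) = 3 - 3*(-2) = 3 - 1*(-6) = 3 + 6 = 9)
R(b, S) = -1 (R(b, S) = 1/(-1) = -1)
B(Z) = -9 - Z (B(Z) = -(9 + Z) = -9 - Z)
B(11) + (4 - 2*1)*(-100) = (-9 - 1*11) + (4 - 2*1)*(-100) = (-9 - 11) + (4 - 2)*(-100) = -20 + 2*(-100) = -20 - 200 = -220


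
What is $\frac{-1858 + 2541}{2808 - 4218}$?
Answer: $- \frac{683}{1410} \approx -0.4844$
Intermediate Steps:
$\frac{-1858 + 2541}{2808 - 4218} = \frac{683}{2808 - 4218} = \frac{683}{-1410} = 683 \left(- \frac{1}{1410}\right) = - \frac{683}{1410}$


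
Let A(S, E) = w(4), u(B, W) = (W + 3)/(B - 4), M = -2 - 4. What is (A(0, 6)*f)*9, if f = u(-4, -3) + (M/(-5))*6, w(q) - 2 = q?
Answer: 1944/5 ≈ 388.80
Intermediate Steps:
M = -6
u(B, W) = (3 + W)/(-4 + B)
w(q) = 2 + q
A(S, E) = 6 (A(S, E) = 2 + 4 = 6)
f = 36/5 (f = (3 - 3)/(-4 - 4) - 6/(-5)*6 = 0/(-8) - 6*(-⅕)*6 = -⅛*0 + (6/5)*6 = 0 + 36/5 = 36/5 ≈ 7.2000)
(A(0, 6)*f)*9 = (6*(36/5))*9 = (216/5)*9 = 1944/5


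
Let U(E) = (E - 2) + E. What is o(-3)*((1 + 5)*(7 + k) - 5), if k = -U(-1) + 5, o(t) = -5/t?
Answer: 455/3 ≈ 151.67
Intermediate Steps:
U(E) = -2 + 2*E (U(E) = (-2 + E) + E = -2 + 2*E)
k = 9 (k = -(-2 + 2*(-1)) + 5 = -(-2 - 2) + 5 = -1*(-4) + 5 = 4 + 5 = 9)
o(-3)*((1 + 5)*(7 + k) - 5) = (-5/(-3))*((1 + 5)*(7 + 9) - 5) = (-5*(-⅓))*(6*16 - 5) = 5*(96 - 5)/3 = (5/3)*91 = 455/3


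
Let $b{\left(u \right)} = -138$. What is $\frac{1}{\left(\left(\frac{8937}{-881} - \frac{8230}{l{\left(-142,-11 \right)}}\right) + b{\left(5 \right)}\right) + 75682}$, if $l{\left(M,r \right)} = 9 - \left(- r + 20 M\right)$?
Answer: $\frac{1250139}{94424193698} \approx 1.324 \cdot 10^{-5}$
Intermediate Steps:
$l{\left(M,r \right)} = 9 + r - 20 M$ ($l{\left(M,r \right)} = 9 - \left(- r + 20 M\right) = 9 + r - 20 M$)
$\frac{1}{\left(\left(\frac{8937}{-881} - \frac{8230}{l{\left(-142,-11 \right)}}\right) + b{\left(5 \right)}\right) + 75682} = \frac{1}{\left(\left(\frac{8937}{-881} - \frac{8230}{9 - 11 - -2840}\right) - 138\right) + 75682} = \frac{1}{\left(\left(8937 \left(- \frac{1}{881}\right) - \frac{8230}{9 - 11 + 2840}\right) - 138\right) + 75682} = \frac{1}{\left(\left(- \frac{8937}{881} - \frac{8230}{2838}\right) - 138\right) + 75682} = \frac{1}{\left(\left(- \frac{8937}{881} - \frac{4115}{1419}\right) - 138\right) + 75682} = \frac{1}{\left(- \frac{16306918}{1250139} - 138\right) + 75682} = \frac{1}{- \frac{188826100}{1250139} + 75682} = \frac{1}{\frac{94424193698}{1250139}} = \frac{1250139}{94424193698}$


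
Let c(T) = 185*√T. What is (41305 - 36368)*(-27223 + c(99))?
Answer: -134399951 + 2740035*√11 ≈ -1.2531e+8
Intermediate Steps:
(41305 - 36368)*(-27223 + c(99)) = (41305 - 36368)*(-27223 + 185*√99) = 4937*(-27223 + 185*(3*√11)) = 4937*(-27223 + 555*√11) = -134399951 + 2740035*√11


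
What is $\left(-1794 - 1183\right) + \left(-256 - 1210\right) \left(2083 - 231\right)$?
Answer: $-2718009$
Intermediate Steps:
$\left(-1794 - 1183\right) + \left(-256 - 1210\right) \left(2083 - 231\right) = -2977 - 2715032 = -2718009$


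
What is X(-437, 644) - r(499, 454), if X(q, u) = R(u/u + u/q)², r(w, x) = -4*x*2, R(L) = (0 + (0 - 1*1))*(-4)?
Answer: 3648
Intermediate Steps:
R(L) = 4 (R(L) = (0 + (0 - 1))*(-4) = (0 - 1)*(-4) = -1*(-4) = 4)
r(w, x) = -8*x
X(q, u) = 16 (X(q, u) = 4² = 16)
X(-437, 644) - r(499, 454) = 16 - (-8)*454 = 16 - 1*(-3632) = 16 + 3632 = 3648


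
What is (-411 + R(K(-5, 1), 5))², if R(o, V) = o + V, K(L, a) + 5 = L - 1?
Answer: 173889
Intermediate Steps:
K(L, a) = -6 + L (K(L, a) = -5 + (L - 1) = -5 + (-1 + L) = -6 + L)
R(o, V) = V + o
(-411 + R(K(-5, 1), 5))² = (-411 + (5 + (-6 - 5)))² = (-411 + (5 - 11))² = (-411 - 6)² = (-417)² = 173889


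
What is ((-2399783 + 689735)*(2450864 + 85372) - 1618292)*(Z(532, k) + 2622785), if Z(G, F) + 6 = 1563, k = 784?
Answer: -11381999355560706040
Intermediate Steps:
Z(G, F) = 1557 (Z(G, F) = -6 + 1563 = 1557)
((-2399783 + 689735)*(2450864 + 85372) - 1618292)*(Z(532, k) + 2622785) = ((-2399783 + 689735)*(2450864 + 85372) - 1618292)*(1557 + 2622785) = (-1710048*2536236 - 1618292)*2624342 = (-4337085299328 - 1618292)*2624342 = -4337086917620*2624342 = -11381999355560706040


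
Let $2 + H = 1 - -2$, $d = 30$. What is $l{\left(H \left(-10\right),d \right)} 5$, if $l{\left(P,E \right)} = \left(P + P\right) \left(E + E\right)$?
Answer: $-6000$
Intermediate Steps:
$H = 1$ ($H = -2 + \left(1 - -2\right) = -2 + \left(1 + 2\right) = -2 + 3 = 1$)
$l{\left(P,E \right)} = 4 E P$ ($l{\left(P,E \right)} = 2 P 2 E = 4 E P$)
$l{\left(H \left(-10\right),d \right)} 5 = 4 \cdot 30 \cdot 1 \left(-10\right) 5 = 4 \cdot 30 \left(-10\right) 5 = \left(-1200\right) 5 = -6000$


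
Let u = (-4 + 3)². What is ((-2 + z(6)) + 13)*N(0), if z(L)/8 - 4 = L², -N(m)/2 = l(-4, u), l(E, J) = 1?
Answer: -662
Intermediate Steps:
u = 1 (u = (-1)² = 1)
N(m) = -2 (N(m) = -2*1 = -2)
z(L) = 32 + 8*L²
((-2 + z(6)) + 13)*N(0) = ((-2 + (32 + 8*6²)) + 13)*(-2) = ((-2 + (32 + 8*36)) + 13)*(-2) = ((-2 + (32 + 288)) + 13)*(-2) = ((-2 + 320) + 13)*(-2) = (318 + 13)*(-2) = 331*(-2) = -662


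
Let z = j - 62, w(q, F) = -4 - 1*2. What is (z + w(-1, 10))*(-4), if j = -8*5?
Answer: 432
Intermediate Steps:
w(q, F) = -6 (w(q, F) = -4 - 2 = -6)
j = -40
z = -102 (z = -40 - 62 = -102)
(z + w(-1, 10))*(-4) = (-102 - 6)*(-4) = -108*(-4) = 432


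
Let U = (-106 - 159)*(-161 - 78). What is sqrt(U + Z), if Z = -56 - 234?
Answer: 3*sqrt(7005) ≈ 251.09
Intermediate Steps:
Z = -290
U = 63335 (U = -265*(-239) = 63335)
sqrt(U + Z) = sqrt(63335 - 290) = sqrt(63045) = 3*sqrt(7005)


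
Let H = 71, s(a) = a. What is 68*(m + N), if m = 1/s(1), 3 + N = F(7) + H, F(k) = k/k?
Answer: 4760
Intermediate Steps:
F(k) = 1
N = 69 (N = -3 + (1 + 71) = -3 + 72 = 69)
m = 1 (m = 1/1 = 1)
68*(m + N) = 68*(1 + 69) = 68*70 = 4760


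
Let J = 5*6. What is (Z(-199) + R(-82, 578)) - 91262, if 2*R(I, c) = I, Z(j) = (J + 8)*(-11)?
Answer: -91721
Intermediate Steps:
J = 30
Z(j) = -418 (Z(j) = (30 + 8)*(-11) = 38*(-11) = -418)
R(I, c) = I/2
(Z(-199) + R(-82, 578)) - 91262 = (-418 + (½)*(-82)) - 91262 = (-418 - 41) - 91262 = -459 - 91262 = -91721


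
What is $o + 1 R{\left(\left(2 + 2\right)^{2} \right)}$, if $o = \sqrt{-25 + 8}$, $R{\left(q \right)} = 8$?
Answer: $8 + i \sqrt{17} \approx 8.0 + 4.1231 i$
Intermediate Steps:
$o = i \sqrt{17}$ ($o = \sqrt{-17} = i \sqrt{17} \approx 4.1231 i$)
$o + 1 R{\left(\left(2 + 2\right)^{2} \right)} = i \sqrt{17} + 1 \cdot 8 = i \sqrt{17} + 8 = 8 + i \sqrt{17}$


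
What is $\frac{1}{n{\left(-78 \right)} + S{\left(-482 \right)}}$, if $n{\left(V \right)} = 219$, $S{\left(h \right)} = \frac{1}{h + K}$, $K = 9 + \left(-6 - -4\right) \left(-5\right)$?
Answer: $\frac{463}{101396} \approx 0.0045663$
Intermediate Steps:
$K = 19$ ($K = 9 + \left(-6 + 4\right) \left(-5\right) = 9 - -10 = 9 + 10 = 19$)
$S{\left(h \right)} = \frac{1}{19 + h}$ ($S{\left(h \right)} = \frac{1}{h + 19} = \frac{1}{19 + h}$)
$\frac{1}{n{\left(-78 \right)} + S{\left(-482 \right)}} = \frac{1}{219 + \frac{1}{19 - 482}} = \frac{1}{219 + \frac{1}{-463}} = \frac{1}{219 - \frac{1}{463}} = \frac{1}{\frac{101396}{463}} = \frac{463}{101396}$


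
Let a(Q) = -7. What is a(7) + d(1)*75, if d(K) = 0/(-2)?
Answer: -7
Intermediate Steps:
d(K) = 0 (d(K) = 0*(-½) = 0)
a(7) + d(1)*75 = -7 + 0*75 = -7 + 0 = -7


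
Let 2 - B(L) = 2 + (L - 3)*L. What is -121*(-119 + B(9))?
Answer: 20933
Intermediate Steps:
B(L) = -L*(-3 + L) (B(L) = 2 - (2 + (L - 3)*L) = 2 - (2 + (-3 + L)*L) = 2 - (2 + L*(-3 + L)) = 2 + (-2 - L*(-3 + L)) = -L*(-3 + L))
-121*(-119 + B(9)) = -121*(-119 + 9*(3 - 1*9)) = -121*(-119 + 9*(3 - 9)) = -121*(-119 + 9*(-6)) = -121*(-119 - 54) = -121*(-173) = 20933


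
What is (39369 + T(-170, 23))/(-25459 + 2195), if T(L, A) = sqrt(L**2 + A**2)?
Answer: -39369/23264 - sqrt(29429)/23264 ≈ -1.6996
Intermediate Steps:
T(L, A) = sqrt(A**2 + L**2)
(39369 + T(-170, 23))/(-25459 + 2195) = (39369 + sqrt(23**2 + (-170)**2))/(-25459 + 2195) = (39369 + sqrt(529 + 28900))/(-23264) = (39369 + sqrt(29429))*(-1/23264) = -39369/23264 - sqrt(29429)/23264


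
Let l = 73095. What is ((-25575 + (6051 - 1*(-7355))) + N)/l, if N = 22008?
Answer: 9839/73095 ≈ 0.13461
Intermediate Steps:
((-25575 + (6051 - 1*(-7355))) + N)/l = ((-25575 + (6051 - 1*(-7355))) + 22008)/73095 = ((-25575 + (6051 + 7355)) + 22008)*(1/73095) = ((-25575 + 13406) + 22008)*(1/73095) = (-12169 + 22008)*(1/73095) = 9839*(1/73095) = 9839/73095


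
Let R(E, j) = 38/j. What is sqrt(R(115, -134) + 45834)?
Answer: 11*sqrt(1700393)/67 ≈ 214.09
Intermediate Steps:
sqrt(R(115, -134) + 45834) = sqrt(38/(-134) + 45834) = sqrt(38*(-1/134) + 45834) = sqrt(-19/67 + 45834) = sqrt(3070859/67) = 11*sqrt(1700393)/67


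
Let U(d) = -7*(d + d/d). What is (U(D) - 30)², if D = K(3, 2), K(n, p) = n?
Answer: 3364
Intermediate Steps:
D = 3
U(d) = -7 - 7*d (U(d) = -7*(d + 1) = -7*(1 + d) = -7 - 7*d)
(U(D) - 30)² = ((-7 - 7*3) - 30)² = ((-7 - 21) - 30)² = (-28 - 30)² = (-58)² = 3364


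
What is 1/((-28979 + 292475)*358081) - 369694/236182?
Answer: -17440852572031981/11142229633685016 ≈ -1.5653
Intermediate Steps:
1/((-28979 + 292475)*358081) - 369694/236182 = (1/358081)/263496 - 369694*1/236182 = (1/263496)*(1/358081) - 184847/118091 = 1/94352911176 - 184847/118091 = -17440852572031981/11142229633685016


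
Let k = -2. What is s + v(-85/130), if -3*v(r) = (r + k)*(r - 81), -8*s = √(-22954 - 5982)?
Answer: -48829/676 - I*√7234/4 ≈ -72.232 - 21.263*I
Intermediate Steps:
s = -I*√7234/4 (s = -√(-22954 - 5982)/8 = -I*√7234/4 ≈ -21.263*I)
v(r) = -(-81 + r)*(-2 + r)/3 (v(r) = -(r - 2)*(r - 81)/3 = -(-2 + r)*(-81 + r)/3 = -(-81 + r)*(-2 + r)/3)
s + v(-85/130) = -I*√7234/4 + (-54 - (-85/130)²/3 + 83*(-85/130)/3) = -I*√7234/4 + (-54 - (-85*1/130)²/3 + 83*(-85*1/130)/3) = -I*√7234/4 + (-54 - (-17/26)²/3 + (83/3)*(-17/26)) = -I*√7234/4 + (-54 - ⅓*289/676 - 1411/78) = -I*√7234/4 + (-54 - 289/2028 - 1411/78) = -I*√7234/4 - 48829/676 = -48829/676 - I*√7234/4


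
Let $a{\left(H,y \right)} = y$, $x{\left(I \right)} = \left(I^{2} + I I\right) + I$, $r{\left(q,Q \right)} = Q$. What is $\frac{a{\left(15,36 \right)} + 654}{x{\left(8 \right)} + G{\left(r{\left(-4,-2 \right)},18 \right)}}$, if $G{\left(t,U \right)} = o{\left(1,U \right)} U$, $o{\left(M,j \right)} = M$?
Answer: $\frac{345}{77} \approx 4.4805$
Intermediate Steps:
$x{\left(I \right)} = I + 2 I^{2}$ ($x{\left(I \right)} = \left(I^{2} + I^{2}\right) + I = 2 I^{2} + I = I + 2 I^{2}$)
$G{\left(t,U \right)} = U$ ($G{\left(t,U \right)} = 1 U = U$)
$\frac{a{\left(15,36 \right)} + 654}{x{\left(8 \right)} + G{\left(r{\left(-4,-2 \right)},18 \right)}} = \frac{36 + 654}{8 \left(1 + 2 \cdot 8\right) + 18} = \frac{690}{8 \left(1 + 16\right) + 18} = \frac{690}{8 \cdot 17 + 18} = \frac{690}{136 + 18} = \frac{690}{154} = 690 \cdot \frac{1}{154} = \frac{345}{77}$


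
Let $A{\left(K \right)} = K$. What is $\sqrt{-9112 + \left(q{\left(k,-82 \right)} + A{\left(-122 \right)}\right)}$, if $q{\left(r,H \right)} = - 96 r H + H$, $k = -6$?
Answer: $2 i \sqrt{14137} \approx 237.8 i$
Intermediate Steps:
$q{\left(r,H \right)} = H - 96 H r$ ($q{\left(r,H \right)} = - 96 H r + H = H - 96 H r$)
$\sqrt{-9112 + \left(q{\left(k,-82 \right)} + A{\left(-122 \right)}\right)} = \sqrt{-9112 - \left(122 + 82 \left(1 - -576\right)\right)} = \sqrt{-9112 - \left(122 + 82 \left(1 + 576\right)\right)} = \sqrt{-9112 - 47436} = \sqrt{-56548} = 2 i \sqrt{14137}$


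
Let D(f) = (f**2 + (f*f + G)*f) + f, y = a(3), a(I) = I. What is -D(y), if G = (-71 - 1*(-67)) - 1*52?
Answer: 129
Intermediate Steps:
G = -56 (G = (-71 + 67) - 52 = -4 - 52 = -56)
y = 3
D(f) = f + f**2 + f*(-56 + f**2) (D(f) = (f**2 + (f*f - 56)*f) + f = (f**2 + (f**2 - 56)*f) + f = (f**2 + (-56 + f**2)*f) + f = (f**2 + f*(-56 + f**2)) + f = f + f**2 + f*(-56 + f**2))
-D(y) = -3*(-55 + 3 + 3**2) = -3*(-55 + 3 + 9) = -3*(-43) = -1*(-129) = 129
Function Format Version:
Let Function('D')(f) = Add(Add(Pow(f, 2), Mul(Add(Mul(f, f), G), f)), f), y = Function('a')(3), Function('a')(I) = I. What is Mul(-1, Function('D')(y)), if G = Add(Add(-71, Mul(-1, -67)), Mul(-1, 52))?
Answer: 129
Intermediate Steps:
G = -56 (G = Add(Add(-71, 67), -52) = Add(-4, -52) = -56)
y = 3
Function('D')(f) = Add(f, Pow(f, 2), Mul(f, Add(-56, Pow(f, 2)))) (Function('D')(f) = Add(Add(Pow(f, 2), Mul(Add(Mul(f, f), -56), f)), f) = Add(Add(Pow(f, 2), Mul(Add(Pow(f, 2), -56), f)), f) = Add(Add(Pow(f, 2), Mul(Add(-56, Pow(f, 2)), f)), f) = Add(Add(Pow(f, 2), Mul(f, Add(-56, Pow(f, 2)))), f) = Add(f, Pow(f, 2), Mul(f, Add(-56, Pow(f, 2)))))
Mul(-1, Function('D')(y)) = Mul(-1, Mul(3, Add(-55, 3, Pow(3, 2)))) = Mul(-1, Mul(3, Add(-55, 3, 9))) = Mul(-1, Mul(3, -43)) = Mul(-1, -129) = 129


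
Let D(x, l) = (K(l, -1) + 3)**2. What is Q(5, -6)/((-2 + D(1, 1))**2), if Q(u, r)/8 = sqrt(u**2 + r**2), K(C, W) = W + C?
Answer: 8*sqrt(61)/49 ≈ 1.2751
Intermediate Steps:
K(C, W) = C + W
D(x, l) = (2 + l)**2 (D(x, l) = ((l - 1) + 3)**2 = ((-1 + l) + 3)**2 = (2 + l)**2)
Q(u, r) = 8*sqrt(r**2 + u**2) (Q(u, r) = 8*sqrt(u**2 + r**2) = 8*sqrt(r**2 + u**2))
Q(5, -6)/((-2 + D(1, 1))**2) = (8*sqrt((-6)**2 + 5**2))/((-2 + (2 + 1)**2)**2) = (8*sqrt(36 + 25))/((-2 + 3**2)**2) = (8*sqrt(61))/((-2 + 9)**2) = (8*sqrt(61))/(7**2) = (8*sqrt(61))/49 = (8*sqrt(61))*(1/49) = 8*sqrt(61)/49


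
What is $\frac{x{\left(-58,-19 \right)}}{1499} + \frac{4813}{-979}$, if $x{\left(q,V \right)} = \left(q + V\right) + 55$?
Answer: $- \frac{7236225}{1467521} \approx -4.9309$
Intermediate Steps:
$x{\left(q,V \right)} = 55 + V + q$ ($x{\left(q,V \right)} = \left(V + q\right) + 55 = 55 + V + q$)
$\frac{x{\left(-58,-19 \right)}}{1499} + \frac{4813}{-979} = \frac{55 - 19 - 58}{1499} + \frac{4813}{-979} = \left(-22\right) \frac{1}{1499} + 4813 \left(- \frac{1}{979}\right) = - \frac{22}{1499} - \frac{4813}{979} = - \frac{7236225}{1467521}$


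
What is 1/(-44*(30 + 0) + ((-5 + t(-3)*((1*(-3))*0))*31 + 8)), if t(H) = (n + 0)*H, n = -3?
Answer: -1/1467 ≈ -0.00068166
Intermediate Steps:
t(H) = -3*H (t(H) = (-3 + 0)*H = -3*H)
1/(-44*(30 + 0) + ((-5 + t(-3)*((1*(-3))*0))*31 + 8)) = 1/(-44*(30 + 0) + ((-5 + (-3*(-3))*((1*(-3))*0))*31 + 8)) = 1/(-44*30 + ((-5 + 9*(-3*0))*31 + 8)) = 1/(-1320 + ((-5 + 9*0)*31 + 8)) = 1/(-1320 + ((-5 + 0)*31 + 8)) = 1/(-1320 + (-5*31 + 8)) = 1/(-1320 + (-155 + 8)) = 1/(-1320 - 147) = 1/(-1467) = -1/1467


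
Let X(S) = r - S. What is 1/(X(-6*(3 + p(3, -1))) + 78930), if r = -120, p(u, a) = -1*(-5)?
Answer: 1/78858 ≈ 1.2681e-5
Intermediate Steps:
p(u, a) = 5
X(S) = -120 - S
1/(X(-6*(3 + p(3, -1))) + 78930) = 1/((-120 - (-6)*(3 + 5)) + 78930) = 1/((-120 - (-6)*8) + 78930) = 1/((-120 - 1*(-48)) + 78930) = 1/((-120 + 48) + 78930) = 1/(-72 + 78930) = 1/78858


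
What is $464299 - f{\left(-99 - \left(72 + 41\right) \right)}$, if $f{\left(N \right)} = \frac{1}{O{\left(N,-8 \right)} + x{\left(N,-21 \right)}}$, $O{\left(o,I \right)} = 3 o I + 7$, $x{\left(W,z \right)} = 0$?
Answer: $\frac{2365603404}{5095} \approx 4.643 \cdot 10^{5}$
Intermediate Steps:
$O{\left(o,I \right)} = 7 + 3 I o$ ($O{\left(o,I \right)} = 3 I o + 7 = 7 + 3 I o$)
$f{\left(N \right)} = \frac{1}{7 - 24 N}$ ($f{\left(N \right)} = \frac{1}{\left(7 + 3 \left(-8\right) N\right) + 0} = \frac{1}{\left(7 - 24 N\right) + 0} = \frac{1}{7 - 24 N}$)
$464299 - f{\left(-99 - \left(72 + 41\right) \right)} = 464299 - - \frac{1}{-7 + 24 \left(-99 - \left(72 + 41\right)\right)} = 464299 - - \frac{1}{-7 + 24 \left(-99 - 113\right)} = 464299 - - \frac{1}{-7 + 24 \left(-212\right)} = 464299 - - \frac{1}{-7 - 5088} = 464299 - - \frac{1}{-5095} = 464299 - \left(-1\right) \left(- \frac{1}{5095}\right) = 464299 - \frac{1}{5095} = \frac{2365603404}{5095}$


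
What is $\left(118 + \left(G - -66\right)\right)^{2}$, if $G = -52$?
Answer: $17424$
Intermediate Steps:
$\left(118 + \left(G - -66\right)\right)^{2} = \left(118 - -14\right)^{2} = \left(118 + \left(-52 + 66\right)\right)^{2} = \left(118 + 14\right)^{2} = 132^{2} = 17424$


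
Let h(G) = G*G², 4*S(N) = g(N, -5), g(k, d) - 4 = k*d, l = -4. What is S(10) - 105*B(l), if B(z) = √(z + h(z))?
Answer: -23/2 - 210*I*√17 ≈ -11.5 - 865.85*I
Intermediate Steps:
g(k, d) = 4 + d*k (g(k, d) = 4 + k*d = 4 + d*k)
S(N) = 1 - 5*N/4 (S(N) = (4 - 5*N)/4 = 1 - 5*N/4)
h(G) = G³
B(z) = √(z + z³)
S(10) - 105*B(l) = (1 - 5/4*10) - 105*√(-4 + (-4)³) = (1 - 25/2) - 105*√(-4 - 64) = -23/2 - 210*I*√17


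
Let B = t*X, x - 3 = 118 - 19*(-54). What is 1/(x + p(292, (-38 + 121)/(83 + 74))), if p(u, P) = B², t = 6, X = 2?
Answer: 1/1291 ≈ 0.00077459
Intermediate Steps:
x = 1147 (x = 3 + (118 - 19*(-54)) = 3 + (118 + 1026) = 3 + 1144 = 1147)
B = 12 (B = 6*2 = 12)
p(u, P) = 144 (p(u, P) = 12² = 144)
1/(x + p(292, (-38 + 121)/(83 + 74))) = 1/(1147 + 144) = 1/1291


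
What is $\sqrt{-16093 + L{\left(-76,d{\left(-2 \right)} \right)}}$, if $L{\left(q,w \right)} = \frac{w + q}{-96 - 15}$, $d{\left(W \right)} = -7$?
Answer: $\frac{8 i \sqrt{3098010}}{111} \approx 126.86 i$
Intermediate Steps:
$L{\left(q,w \right)} = - \frac{q}{111} - \frac{w}{111}$ ($L{\left(q,w \right)} = \frac{q + w}{-111} = \left(q + w\right) \left(- \frac{1}{111}\right) = - \frac{q}{111} - \frac{w}{111}$)
$\sqrt{-16093 + L{\left(-76,d{\left(-2 \right)} \right)}} = \sqrt{-16093 - - \frac{83}{111}} = \sqrt{-16093 + \left(\frac{76}{111} + \frac{7}{111}\right)} = \sqrt{-16093 + \frac{83}{111}} = \sqrt{- \frac{1786240}{111}} = \frac{8 i \sqrt{3098010}}{111}$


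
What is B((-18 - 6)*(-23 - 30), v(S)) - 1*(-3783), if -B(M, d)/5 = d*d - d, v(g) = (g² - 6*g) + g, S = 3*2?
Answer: 3633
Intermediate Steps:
S = 6
v(g) = g² - 5*g
B(M, d) = -5*d² + 5*d (B(M, d) = -5*(d*d - d) = -5*(d² - d) = -5*d² + 5*d)
B((-18 - 6)*(-23 - 30), v(S)) - 1*(-3783) = 5*(6*(-5 + 6))*(1 - 6*(-5 + 6)) - 1*(-3783) = 5*(6*1)*(1 - 6) + 3783 = 5*6*(1 - 1*6) + 3783 = 5*6*(1 - 6) + 3783 = 5*6*(-5) + 3783 = -150 + 3783 = 3633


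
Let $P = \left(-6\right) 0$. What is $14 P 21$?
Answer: $0$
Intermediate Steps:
$P = 0$
$14 P 21 = 14 \cdot 0 \cdot 21 = 0 \cdot 21 = 0$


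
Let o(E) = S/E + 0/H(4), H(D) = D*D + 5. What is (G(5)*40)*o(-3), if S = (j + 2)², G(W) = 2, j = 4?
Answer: -960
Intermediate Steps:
S = 36 (S = (4 + 2)² = 6² = 36)
H(D) = 5 + D² (H(D) = D² + 5 = 5 + D²)
o(E) = 36/E (o(E) = 36/E + 0/(5 + 4²) = 36/E + 0/(5 + 16) = 36/E + 0/21 = 36/E + 0*(1/21) = 36/E + 0 = 36/E)
(G(5)*40)*o(-3) = (2*40)*(36/(-3)) = 80*(36*(-⅓)) = 80*(-12) = -960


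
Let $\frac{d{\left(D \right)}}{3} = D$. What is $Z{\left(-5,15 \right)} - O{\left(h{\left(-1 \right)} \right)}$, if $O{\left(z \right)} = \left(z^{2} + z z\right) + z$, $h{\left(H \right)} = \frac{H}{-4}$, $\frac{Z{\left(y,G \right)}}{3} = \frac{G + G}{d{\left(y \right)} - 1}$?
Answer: $-6$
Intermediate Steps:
$d{\left(D \right)} = 3 D$
$Z{\left(y,G \right)} = \frac{6 G}{-1 + 3 y}$ ($Z{\left(y,G \right)} = 3 \frac{G + G}{3 y - 1} = 3 \frac{2 G}{-1 + 3 y} = \frac{6 G}{-1 + 3 y}$)
$h{\left(H \right)} = - \frac{H}{4}$ ($h{\left(H \right)} = H \left(- \frac{1}{4}\right) = - \frac{H}{4}$)
$O{\left(z \right)} = z + 2 z^{2}$ ($O{\left(z \right)} = \left(z^{2} + z^{2}\right) + z = 2 z^{2} + z = z + 2 z^{2}$)
$Z{\left(-5,15 \right)} - O{\left(h{\left(-1 \right)} \right)} = 6 \cdot 15 \frac{1}{-1 + 3 \left(-5\right)} - \left(- \frac{1}{4}\right) \left(-1\right) \left(1 + 2 \left(\left(- \frac{1}{4}\right) \left(-1\right)\right)\right) = 6 \cdot 15 \frac{1}{-1 - 15} - \frac{1 + 2 \cdot \frac{1}{4}}{4} = 6 \cdot 15 \frac{1}{-16} - \frac{1 + \frac{1}{2}}{4} = 6 \cdot 15 \left(- \frac{1}{16}\right) - \frac{1}{4} \cdot \frac{3}{2} = - \frac{45}{8} - \frac{3}{8} = -6$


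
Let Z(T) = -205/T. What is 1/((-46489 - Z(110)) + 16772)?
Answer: -22/653733 ≈ -3.3653e-5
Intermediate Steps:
1/((-46489 - Z(110)) + 16772) = 1/((-46489 - (-205)/110) + 16772) = 1/((-46489 - 1*(-41/22)) + 16772) = 1/((-46489 + 41/22) + 16772) = 1/(-1022717/22 + 16772) = 1/(-653733/22) = -22/653733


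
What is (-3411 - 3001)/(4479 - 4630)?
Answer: 6412/151 ≈ 42.464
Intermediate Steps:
(-3411 - 3001)/(4479 - 4630) = -6412/(-151) = -6412*(-1/151) = 6412/151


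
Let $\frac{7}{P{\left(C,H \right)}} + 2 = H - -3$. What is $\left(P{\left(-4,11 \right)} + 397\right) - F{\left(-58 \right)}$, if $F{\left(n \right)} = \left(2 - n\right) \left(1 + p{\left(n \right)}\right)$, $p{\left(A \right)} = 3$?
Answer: $\frac{1891}{12} \approx 157.58$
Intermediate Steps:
$P{\left(C,H \right)} = \frac{7}{1 + H}$ ($P{\left(C,H \right)} = \frac{7}{-2 + \left(H - -3\right)} = \frac{7}{-2 + \left(H + 3\right)} = \frac{7}{-2 + \left(3 + H\right)} = \frac{7}{1 + H}$)
$F{\left(n \right)} = 8 - 4 n$ ($F{\left(n \right)} = \left(2 - n\right) \left(1 + 3\right) = \left(2 - n\right) 4 = 8 - 4 n$)
$\left(P{\left(-4,11 \right)} + 397\right) - F{\left(-58 \right)} = \left(\frac{7}{1 + 11} + 397\right) - \left(8 - -232\right) = \left(\frac{7}{12} + 397\right) - \left(8 + 232\right) = \left(7 \cdot \frac{1}{12} + 397\right) - 240 = \left(\frac{7}{12} + 397\right) - 240 = \frac{4771}{12} - 240 = \frac{1891}{12}$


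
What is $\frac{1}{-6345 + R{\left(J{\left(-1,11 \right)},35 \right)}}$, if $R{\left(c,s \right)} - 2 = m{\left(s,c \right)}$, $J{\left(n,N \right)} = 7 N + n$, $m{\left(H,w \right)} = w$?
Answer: $- \frac{1}{6267} \approx -0.00015957$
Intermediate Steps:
$J{\left(n,N \right)} = n + 7 N$
$R{\left(c,s \right)} = 2 + c$
$\frac{1}{-6345 + R{\left(J{\left(-1,11 \right)},35 \right)}} = \frac{1}{-6345 + \left(2 + \left(-1 + 7 \cdot 11\right)\right)} = \frac{1}{-6345 + \left(2 + \left(-1 + 77\right)\right)} = \frac{1}{-6345 + \left(2 + 76\right)} = \frac{1}{-6345 + 78} = \frac{1}{-6267} = - \frac{1}{6267}$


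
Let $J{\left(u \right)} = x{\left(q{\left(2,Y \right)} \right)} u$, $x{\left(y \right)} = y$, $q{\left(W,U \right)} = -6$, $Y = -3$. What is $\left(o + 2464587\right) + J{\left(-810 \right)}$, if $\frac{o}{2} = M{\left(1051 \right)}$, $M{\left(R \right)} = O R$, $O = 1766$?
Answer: $6181579$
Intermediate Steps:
$M{\left(R \right)} = 1766 R$
$o = 3712132$ ($o = 2 \cdot 1766 \cdot 1051 = 2 \cdot 1856066 = 3712132$)
$J{\left(u \right)} = - 6 u$
$\left(o + 2464587\right) + J{\left(-810 \right)} = \left(3712132 + 2464587\right) - -4860 = 6176719 + 4860 = 6181579$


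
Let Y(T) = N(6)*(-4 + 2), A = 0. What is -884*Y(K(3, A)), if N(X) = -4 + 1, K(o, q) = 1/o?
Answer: -5304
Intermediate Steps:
N(X) = -3
Y(T) = 6 (Y(T) = -3*(-4 + 2) = -3*(-2) = 6)
-884*Y(K(3, A)) = -884*6 = -5304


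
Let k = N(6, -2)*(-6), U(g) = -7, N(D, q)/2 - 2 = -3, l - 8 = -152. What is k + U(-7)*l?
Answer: 1020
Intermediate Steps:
l = -144 (l = 8 - 152 = -144)
N(D, q) = -2 (N(D, q) = 4 + 2*(-3) = 4 - 6 = -2)
k = 12 (k = -2*(-6) = 12)
k + U(-7)*l = 12 - 7*(-144) = 12 + 1008 = 1020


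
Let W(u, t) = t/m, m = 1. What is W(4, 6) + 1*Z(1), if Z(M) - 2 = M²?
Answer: 9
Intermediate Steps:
Z(M) = 2 + M²
W(u, t) = t (W(u, t) = t/1 = t*1 = t)
W(4, 6) + 1*Z(1) = 6 + 1*(2 + 1²) = 6 + 1*(2 + 1) = 6 + 1*3 = 6 + 3 = 9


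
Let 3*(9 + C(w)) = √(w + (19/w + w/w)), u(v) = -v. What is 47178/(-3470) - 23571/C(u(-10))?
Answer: 10985528007/4141445 + 23571*√1290/2387 ≈ 3007.3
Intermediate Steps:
C(w) = -9 + √(1 + w + 19/w)/3 (C(w) = -9 + √(w + (19/w + w/w))/3 = -9 + √(w + (19/w + 1))/3 = -9 + √(w + (1 + 19/w))/3 = -9 + √(1 + w + 19/w)/3)
47178/(-3470) - 23571/C(u(-10)) = 47178/(-3470) - 23571/(-9 + √(1 - 1*(-10) + 19/((-1*(-10))))/3) = 47178*(-1/3470) - 23571/(-9 + √(1 + 10 + 19/10)/3) = -23589/1735 - 23571/(-9 + √(1 + 10 + 19*(⅒))/3) = -23589/1735 - 23571/(-9 + √(1 + 10 + 19/10)/3) = -23589/1735 - 23571/(-9 + √(129/10)/3) = -23589/1735 - 23571/(-9 + (√1290/10)/3) = -23589/1735 - 23571/(-9 + √1290/30)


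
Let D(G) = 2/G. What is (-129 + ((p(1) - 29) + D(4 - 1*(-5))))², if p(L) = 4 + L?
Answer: 1890625/81 ≈ 23341.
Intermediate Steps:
(-129 + ((p(1) - 29) + D(4 - 1*(-5))))² = (-129 + (((4 + 1) - 29) + 2/(4 - 1*(-5))))² = (-129 + ((5 - 29) + 2/(4 + 5)))² = (-129 + (-24 + 2/9))² = (-129 - 214/9)² = (-1375/9)² = 1890625/81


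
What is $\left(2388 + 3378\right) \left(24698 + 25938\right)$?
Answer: $291967176$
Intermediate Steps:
$\left(2388 + 3378\right) \left(24698 + 25938\right) = 5766 \cdot 50636 = 291967176$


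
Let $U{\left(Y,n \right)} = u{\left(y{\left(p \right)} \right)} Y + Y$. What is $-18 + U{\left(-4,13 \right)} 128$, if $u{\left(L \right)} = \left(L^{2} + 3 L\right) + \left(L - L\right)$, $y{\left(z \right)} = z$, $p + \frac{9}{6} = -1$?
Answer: $110$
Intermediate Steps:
$p = - \frac{5}{2}$ ($p = - \frac{3}{2} - 1 = - \frac{5}{2} \approx -2.5$)
$u{\left(L \right)} = L^{2} + 3 L$ ($u{\left(L \right)} = \left(L^{2} + 3 L\right) + 0 = L^{2} + 3 L$)
$U{\left(Y,n \right)} = - \frac{Y}{4}$ ($U{\left(Y,n \right)} = - \frac{5 \left(3 - \frac{5}{2}\right)}{2} Y + Y = \left(- \frac{5}{2}\right) \frac{1}{2} Y + Y = - \frac{5 Y}{4} + Y = - \frac{Y}{4}$)
$-18 + U{\left(-4,13 \right)} 128 = -18 + \left(- \frac{1}{4}\right) \left(-4\right) 128 = -18 + 1 \cdot 128 = -18 + 128 = 110$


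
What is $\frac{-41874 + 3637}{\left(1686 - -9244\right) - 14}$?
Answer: $- \frac{38237}{10916} \approx -3.5028$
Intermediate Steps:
$\frac{-41874 + 3637}{\left(1686 - -9244\right) - 14} = - \frac{38237}{\left(1686 + 9244\right) - 14} = - \frac{38237}{10930 - 14} = - \frac{38237}{10916}$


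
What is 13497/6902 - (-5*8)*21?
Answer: 5811177/6902 ≈ 841.96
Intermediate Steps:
13497/6902 - (-5*8)*21 = 13497*(1/6902) - (-40)*21 = 13497/6902 - 1*(-840) = 13497/6902 + 840 = 5811177/6902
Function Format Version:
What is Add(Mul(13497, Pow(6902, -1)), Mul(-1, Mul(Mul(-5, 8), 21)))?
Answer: Rational(5811177, 6902) ≈ 841.96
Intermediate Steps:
Add(Mul(13497, Pow(6902, -1)), Mul(-1, Mul(Mul(-5, 8), 21))) = Add(Mul(13497, Rational(1, 6902)), Mul(-1, Mul(-40, 21))) = Add(Rational(13497, 6902), Mul(-1, -840)) = Add(Rational(13497, 6902), 840) = Rational(5811177, 6902)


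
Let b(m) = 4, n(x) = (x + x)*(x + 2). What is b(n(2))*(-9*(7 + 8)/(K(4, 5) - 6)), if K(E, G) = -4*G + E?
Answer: 270/11 ≈ 24.545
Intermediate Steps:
K(E, G) = E - 4*G
n(x) = 2*x*(2 + x) (n(x) = (2*x)*(2 + x) = 2*x*(2 + x))
b(n(2))*(-9*(7 + 8)/(K(4, 5) - 6)) = 4*(-9*(7 + 8)/((4 - 4*5) - 6)) = 4*(-135/((4 - 20) - 6)) = 4*(-135/(-16 - 6)) = 4*(-135/(-22)) = 4*(-135*(-1)/22) = 4*(-9*(-15/22)) = 4*(135/22) = 270/11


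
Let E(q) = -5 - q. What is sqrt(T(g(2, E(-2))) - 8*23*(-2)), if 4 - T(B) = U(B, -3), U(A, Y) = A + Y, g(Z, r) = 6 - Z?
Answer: sqrt(371) ≈ 19.261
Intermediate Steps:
T(B) = 7 - B (T(B) = 4 - (B - 3) = 4 - (-3 + B) = 4 + (3 - B) = 7 - B)
sqrt(T(g(2, E(-2))) - 8*23*(-2)) = sqrt((7 - (6 - 1*2)) - 8*23*(-2)) = sqrt((7 - (6 - 2)) - 184*(-2)) = sqrt((7 - 1*4) + 368) = sqrt((7 - 4) + 368) = sqrt(3 + 368) = sqrt(371)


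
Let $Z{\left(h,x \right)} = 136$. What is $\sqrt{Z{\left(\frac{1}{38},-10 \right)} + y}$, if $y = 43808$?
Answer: $2 \sqrt{10986} \approx 209.63$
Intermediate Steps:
$\sqrt{Z{\left(\frac{1}{38},-10 \right)} + y} = \sqrt{136 + 43808} = \sqrt{43944} = 2 \sqrt{10986}$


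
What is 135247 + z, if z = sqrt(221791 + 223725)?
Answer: 135247 + 2*sqrt(111379) ≈ 1.3591e+5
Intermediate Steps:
z = 2*sqrt(111379) (z = sqrt(445516) = 2*sqrt(111379) ≈ 667.47)
135247 + z = 135247 + 2*sqrt(111379)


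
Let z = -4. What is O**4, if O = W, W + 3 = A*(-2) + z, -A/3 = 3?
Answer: 14641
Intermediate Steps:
A = -9 (A = -3*3 = -9)
W = 11 (W = -3 + (-9*(-2) - 4) = -3 + (18 - 4) = -3 + 14 = 11)
O = 11
O**4 = 11**4 = 14641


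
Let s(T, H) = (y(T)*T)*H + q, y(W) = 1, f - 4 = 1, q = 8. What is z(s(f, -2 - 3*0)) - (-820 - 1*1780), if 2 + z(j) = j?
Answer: 2596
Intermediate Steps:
f = 5 (f = 4 + 1 = 5)
s(T, H) = 8 + H*T (s(T, H) = (1*T)*H + 8 = T*H + 8 = H*T + 8 = 8 + H*T)
z(j) = -2 + j
z(s(f, -2 - 3*0)) - (-820 - 1*1780) = (-2 + (8 + (-2 - 3*0)*5)) - (-820 - 1*1780) = (-2 + (8 + (-2 + 0)*5)) - (-820 - 1780) = (-2 + (8 - 2*5)) - 1*(-2600) = (-2 + (8 - 10)) + 2600 = (-2 - 2) + 2600 = -4 + 2600 = 2596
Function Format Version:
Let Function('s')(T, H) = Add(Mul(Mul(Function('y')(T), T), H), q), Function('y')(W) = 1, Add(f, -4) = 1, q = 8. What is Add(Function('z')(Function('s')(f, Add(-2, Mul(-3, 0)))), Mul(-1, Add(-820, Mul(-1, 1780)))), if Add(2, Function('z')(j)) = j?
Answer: 2596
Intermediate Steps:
f = 5 (f = Add(4, 1) = 5)
Function('s')(T, H) = Add(8, Mul(H, T)) (Function('s')(T, H) = Add(Mul(Mul(1, T), H), 8) = Add(Mul(T, H), 8) = Add(Mul(H, T), 8) = Add(8, Mul(H, T)))
Function('z')(j) = Add(-2, j)
Add(Function('z')(Function('s')(f, Add(-2, Mul(-3, 0)))), Mul(-1, Add(-820, Mul(-1, 1780)))) = Add(Add(-2, Add(8, Mul(Add(-2, Mul(-3, 0)), 5))), Mul(-1, Add(-820, Mul(-1, 1780)))) = Add(Add(-2, Add(8, Mul(Add(-2, 0), 5))), Mul(-1, Add(-820, -1780))) = Add(Add(-2, Add(8, Mul(-2, 5))), Mul(-1, -2600)) = Add(Add(-2, Add(8, -10)), 2600) = Add(Add(-2, -2), 2600) = Add(-4, 2600) = 2596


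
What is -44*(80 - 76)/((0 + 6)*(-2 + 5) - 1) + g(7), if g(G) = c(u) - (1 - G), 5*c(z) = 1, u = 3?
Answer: -353/85 ≈ -4.1529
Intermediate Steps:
c(z) = 1/5 (c(z) = (1/5)*1 = 1/5)
g(G) = -4/5 + G (g(G) = 1/5 - (1 - G) = 1/5 + (-1 + G) = -4/5 + G)
-44*(80 - 76)/((0 + 6)*(-2 + 5) - 1) + g(7) = -44*(80 - 76)/((0 + 6)*(-2 + 5) - 1) + (-4/5 + 7) = -176/(6*3 - 1) + 31/5 = -176/(18 - 1) + 31/5 = -176/17 + 31/5 = -353/85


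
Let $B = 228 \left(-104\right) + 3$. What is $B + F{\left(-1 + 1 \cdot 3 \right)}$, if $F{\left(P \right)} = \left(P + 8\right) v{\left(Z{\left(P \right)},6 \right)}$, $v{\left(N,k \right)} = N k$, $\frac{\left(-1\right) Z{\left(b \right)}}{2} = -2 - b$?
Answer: $-23229$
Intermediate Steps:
$Z{\left(b \right)} = 4 + 2 b$ ($Z{\left(b \right)} = - 2 \left(-2 - b\right) = 4 + 2 b$)
$B = -23709$ ($B = -23712 + 3 = -23709$)
$F{\left(P \right)} = \left(8 + P\right) \left(24 + 12 P\right)$ ($F{\left(P \right)} = \left(P + 8\right) \left(4 + 2 P\right) 6 = \left(8 + P\right) \left(24 + 12 P\right)$)
$B + F{\left(-1 + 1 \cdot 3 \right)} = -23709 + 12 \left(2 + \left(-1 + 1 \cdot 3\right)\right) \left(8 + \left(-1 + 1 \cdot 3\right)\right) = -23709 + 12 \left(2 + \left(-1 + 3\right)\right) \left(8 + \left(-1 + 3\right)\right) = -23709 + 12 \left(2 + 2\right) \left(8 + 2\right) = -23709 + 12 \cdot 4 \cdot 10 = -23709 + 480 = -23229$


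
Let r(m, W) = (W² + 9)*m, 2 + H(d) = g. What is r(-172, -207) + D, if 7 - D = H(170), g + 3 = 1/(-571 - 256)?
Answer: -6096283427/827 ≈ -7.3716e+6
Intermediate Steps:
g = -2482/827 (g = -3 + 1/(-571 - 256) = -3 + 1/(-827) = -3 - 1/827 = -2482/827 ≈ -3.0012)
H(d) = -4136/827 (H(d) = -2 - 2482/827 = -4136/827)
D = 9925/827 (D = 7 - 1*(-4136/827) = 7 + 4136/827 = 9925/827 ≈ 12.001)
r(m, W) = m*(9 + W²) (r(m, W) = (9 + W²)*m = m*(9 + W²))
r(-172, -207) + D = -172*(9 + (-207)²) + 9925/827 = -172*(9 + 42849) + 9925/827 = -172*42858 + 9925/827 = -7371576 + 9925/827 = -6096283427/827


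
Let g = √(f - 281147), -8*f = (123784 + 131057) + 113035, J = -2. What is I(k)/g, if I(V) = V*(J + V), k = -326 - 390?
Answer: -514088*I*√1308526/654263 ≈ -898.83*I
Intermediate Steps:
f = -91969/2 (f = -((123784 + 131057) + 113035)/8 = -(254841 + 113035)/8 = -⅛*367876 = -91969/2 ≈ -45985.)
k = -716
I(V) = V*(-2 + V)
g = I*√1308526/2 (g = √(-91969/2 - 281147) = √(-654263/2) = I*√1308526/2 ≈ 571.95*I)
I(k)/g = (-716*(-2 - 716))/((I*√1308526/2)) = (-716*(-718))*(-I*√1308526/654263) = 514088*(-I*√1308526/654263) = -514088*I*√1308526/654263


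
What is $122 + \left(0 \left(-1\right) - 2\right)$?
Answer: $120$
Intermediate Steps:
$122 + \left(0 \left(-1\right) - 2\right) = 122 + \left(0 + \left(-2 + 0\right)\right) = 122 + \left(0 - 2\right) = 122 - 2 = 120$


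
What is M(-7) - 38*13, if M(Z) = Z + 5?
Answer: -496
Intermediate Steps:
M(Z) = 5 + Z
M(-7) - 38*13 = (5 - 7) - 38*13 = -2 - 494 = -496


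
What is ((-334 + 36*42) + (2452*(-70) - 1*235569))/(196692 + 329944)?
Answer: -406031/526636 ≈ -0.77099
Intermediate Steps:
((-334 + 36*42) + (2452*(-70) - 1*235569))/(196692 + 329944) = ((-334 + 1512) + (-171640 - 235569))/526636 = (1178 - 407209)*(1/526636) = -406031*1/526636 = -406031/526636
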